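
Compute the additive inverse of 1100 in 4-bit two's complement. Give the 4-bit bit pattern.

0100

Invert: 0011. Add 1: 0100.
Check: 1100 = -4, 0100 = 4.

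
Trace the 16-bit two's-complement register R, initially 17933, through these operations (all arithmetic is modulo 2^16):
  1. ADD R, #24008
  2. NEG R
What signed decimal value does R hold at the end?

Start: R = 17933 = 0100011000001101.
R = 17933 + 24008 = 41941; wraps to -23595 = 1010001111010101
R = −(-23595) = 23595 = 0101110000101011

23595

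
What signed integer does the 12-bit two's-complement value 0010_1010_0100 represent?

676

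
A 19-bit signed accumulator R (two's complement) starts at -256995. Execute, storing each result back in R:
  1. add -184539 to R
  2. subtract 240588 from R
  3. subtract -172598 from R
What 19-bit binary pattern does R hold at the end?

Start: R = -256995 = 1000001010000011101.
R = -256995 + (-184539) = -441534; wraps to 82754 = 0010100001101000010
R = 82754 − 240588 = -157834 = 1011001011101110110
R = -157834 − (-172598) = 14764 = 0000011100110101100

0000011100110101100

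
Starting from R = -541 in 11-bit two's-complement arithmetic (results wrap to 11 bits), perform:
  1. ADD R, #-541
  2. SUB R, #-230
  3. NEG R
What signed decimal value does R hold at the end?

852

Start: R = -541 = 10111100011.
R = -541 + (-541) = -1082; wraps to 966 = 01111000110
R = 966 − (-230) = 1196; wraps to -852 = 10010101100
R = −(-852) = 852 = 01101010100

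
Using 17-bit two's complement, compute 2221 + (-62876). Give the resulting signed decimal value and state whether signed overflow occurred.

2221 → 00000100010101101
-62876 → 10000101001100100
  00000100010101101
+ 10000101001100100
= 10001001100010001
Result 10001001100010001: MSB = 1 → 70417 − 131072 = -60655.
Addends have opposite signs, so signed overflow cannot occur.

-60655; no overflow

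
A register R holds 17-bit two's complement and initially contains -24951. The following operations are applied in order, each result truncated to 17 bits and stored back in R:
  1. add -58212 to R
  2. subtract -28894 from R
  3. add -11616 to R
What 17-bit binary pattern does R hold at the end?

Start: R = -24951 = 11001111010001001.
R = -24951 + (-58212) = -83163; wraps to 47909 = 01011101100100101
R = 47909 − (-28894) = 76803; wraps to -54269 = 10010110000000011
R = -54269 + (-11616) = -65885; wraps to 65187 = 01111111010100011

01111111010100011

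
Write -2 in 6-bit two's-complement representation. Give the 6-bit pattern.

|-2| = 2 = 000010 in 6 bits.
Invert the bits: 111101. Add 1: 111110.
Check: 111110 reads as 62 − 64 = -2.

111110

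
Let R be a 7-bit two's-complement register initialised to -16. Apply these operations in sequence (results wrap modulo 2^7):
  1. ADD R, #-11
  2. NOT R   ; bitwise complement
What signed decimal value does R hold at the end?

Start: R = -16 = 1110000.
R = -16 + (-11) = -27 = 1100101
R = NOT 1100101 = 0011010 = 26

26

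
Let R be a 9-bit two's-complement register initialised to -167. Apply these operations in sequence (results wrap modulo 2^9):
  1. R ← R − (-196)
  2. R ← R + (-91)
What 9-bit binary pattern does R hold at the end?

111000010

Start: R = -167 = 101011001.
R = -167 − (-196) = 29 = 000011101
R = 29 + (-91) = -62 = 111000010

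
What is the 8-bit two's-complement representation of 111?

111 is non-negative, so write it directly in 8 bits: 01101111.

01101111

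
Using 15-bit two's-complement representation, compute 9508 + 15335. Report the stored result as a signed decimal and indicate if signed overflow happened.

9508 → 010010100100100
15335 → 011101111100111
  010010100100100
+ 011101111100111
= 110000100001011
Result 110000100001011: MSB = 1 → 24843 − 32768 = -7925.
Both addends are non-negative but the stored result is negative: signed overflow. The true value 9508 + 15335 = 24843 lies outside [-16384, 16383].

-7925; overflow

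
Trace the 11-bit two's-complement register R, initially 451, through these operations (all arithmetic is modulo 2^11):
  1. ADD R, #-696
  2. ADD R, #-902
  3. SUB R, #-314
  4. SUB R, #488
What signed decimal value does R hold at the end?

Start: R = 451 = 00111000011.
R = 451 + (-696) = -245 = 11100001011
R = -245 + (-902) = -1147; wraps to 901 = 01110000101
R = 901 − (-314) = 1215; wraps to -833 = 10010111111
R = -833 − 488 = -1321; wraps to 727 = 01011010111

727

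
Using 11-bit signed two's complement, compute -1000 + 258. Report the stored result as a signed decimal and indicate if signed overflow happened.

-742; no overflow

-1000 → 10000011000
258 → 00100000010
  10000011000
+ 00100000010
= 10100011010
Result 10100011010: MSB = 1 → 1306 − 2048 = -742.
Addends have opposite signs, so signed overflow cannot occur.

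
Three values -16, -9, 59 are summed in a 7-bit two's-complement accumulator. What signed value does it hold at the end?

-16 + (-9) = -25 (1100111)
-25 + 59 = 34 (0100010)

34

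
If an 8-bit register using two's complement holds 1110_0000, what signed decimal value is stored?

-32

MSB is 1, so the value is negative.
Invert: 00011111. Add 1: 00100000 = 32. So the value is −32.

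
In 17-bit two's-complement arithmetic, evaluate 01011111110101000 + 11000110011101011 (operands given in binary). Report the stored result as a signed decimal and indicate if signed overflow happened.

01011111110101000 = 49064 (signed)
11000110011101011 = -29461 (signed)
  01011111110101000
+ 11000110011101011
= 00100110010010011  (discard carry-out 1)
Result 00100110010010011: MSB = 0 → value 19603.
Addends have opposite signs, so signed overflow cannot occur.

19603; no overflow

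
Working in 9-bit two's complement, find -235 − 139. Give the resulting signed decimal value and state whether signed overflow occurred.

138; overflow

-235 → 100010101
139 → 010001011
Subtract via negate-and-add: invert 010001011 + 1 = 101110101 (i.e. -139).
  100010101
+ 101110101
= 010001010  (discard carry-out 1)
Result 010001010: MSB = 0 → value 138.
Both addends (after negating the subtrahend) are negative but the stored result is non-negative: signed overflow. The true value -235 − 139 = -374 lies outside [-256, 255].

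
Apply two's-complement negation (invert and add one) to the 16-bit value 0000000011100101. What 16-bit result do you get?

Invert: 1111111100011010. Add 1: 1111111100011011.

1111111100011011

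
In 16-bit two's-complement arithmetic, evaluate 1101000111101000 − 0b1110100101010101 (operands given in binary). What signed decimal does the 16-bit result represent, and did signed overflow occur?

-5997; no overflow

1101000111101000 = -11800 (signed)
0b1110100101010101 → 1110100101010101 = -5803 (signed)
Subtract via negate-and-add: invert 1110100101010101 + 1 = 0001011010101011 (i.e. 5803).
  1101000111101000
+ 0001011010101011
= 1110100010010011
Result 1110100010010011: MSB = 1 → 59539 − 65536 = -5997.
Addends (after negating the subtrahend) have opposite signs, so signed overflow cannot occur.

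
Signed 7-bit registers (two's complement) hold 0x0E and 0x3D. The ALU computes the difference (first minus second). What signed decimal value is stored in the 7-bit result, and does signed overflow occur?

-47; no overflow

0x0E = 0001110 = 14 (signed)
0x3D = 0111101 = 61 (signed)
Subtract via negate-and-add: invert 0111101 + 1 = 1000011 (i.e. -61).
  0001110
+ 1000011
= 1010001
Result 1010001: MSB = 1 → 81 − 128 = -47.
Addends (after negating the subtrahend) have opposite signs, so signed overflow cannot occur.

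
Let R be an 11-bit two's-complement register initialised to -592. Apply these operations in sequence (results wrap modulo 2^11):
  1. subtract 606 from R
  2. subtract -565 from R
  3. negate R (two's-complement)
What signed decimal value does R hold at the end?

Start: R = -592 = 10110110000.
R = -592 − 606 = -1198; wraps to 850 = 01101010010
R = 850 − (-565) = 1415; wraps to -633 = 10110000111
R = −(-633) = 633 = 01001111001

633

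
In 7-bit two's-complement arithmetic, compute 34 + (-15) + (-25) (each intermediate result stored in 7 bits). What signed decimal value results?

34 + (-15) = 19 (0010011)
19 + (-25) = -6 (1111010)

-6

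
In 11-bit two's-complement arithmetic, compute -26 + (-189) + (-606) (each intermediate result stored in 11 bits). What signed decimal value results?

-26 + (-189) = -215 (11100101001)
-215 + (-606) = -821 (10011001011)

-821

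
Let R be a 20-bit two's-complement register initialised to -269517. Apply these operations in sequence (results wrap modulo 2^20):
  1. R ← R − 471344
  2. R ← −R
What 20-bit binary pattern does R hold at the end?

Start: R = -269517 = 10111110001100110011.
R = -269517 − 471344 = -740861; wraps to 307715 = 01001011001000000011
R = −(307715) = -307715 = 10110100110111111101

10110100110111111101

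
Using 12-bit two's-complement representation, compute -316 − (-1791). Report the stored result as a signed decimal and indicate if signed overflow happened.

1475; no overflow

-316 → 111011000100
-1791 → 100100000001
Subtract via negate-and-add: invert 100100000001 + 1 = 011011111111 (i.e. 1791).
  111011000100
+ 011011111111
= 010111000011  (discard carry-out 1)
Result 010111000011: MSB = 0 → value 1475.
Addends (after negating the subtrahend) have opposite signs, so signed overflow cannot occur.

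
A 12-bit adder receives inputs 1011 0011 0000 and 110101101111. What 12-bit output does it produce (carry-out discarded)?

100010011111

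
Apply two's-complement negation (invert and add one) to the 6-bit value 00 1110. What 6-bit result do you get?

Invert: 110001. Add 1: 110010.

110010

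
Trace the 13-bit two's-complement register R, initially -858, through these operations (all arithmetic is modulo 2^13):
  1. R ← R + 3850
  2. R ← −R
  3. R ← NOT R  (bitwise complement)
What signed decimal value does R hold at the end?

Start: R = -858 = 1110010100110.
R = -858 + 3850 = 2992 = 0101110110000
R = −(2992) = -2992 = 1010001010000
R = NOT 1010001010000 = 0101110101111 = 2991

2991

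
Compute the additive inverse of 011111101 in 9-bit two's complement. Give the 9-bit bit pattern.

100000011

Invert: 100000010. Add 1: 100000011.
Check: 011111101 = 253, 100000011 = -253.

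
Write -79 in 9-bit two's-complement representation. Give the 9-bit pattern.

110110001

|-79| = 79 = 001001111 in 9 bits.
Invert the bits: 110110000. Add 1: 110110001.
Check: 110110001 reads as 433 − 512 = -79.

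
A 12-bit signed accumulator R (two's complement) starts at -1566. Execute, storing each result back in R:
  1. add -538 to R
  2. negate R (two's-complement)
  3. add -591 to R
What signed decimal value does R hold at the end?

Start: R = -1566 = 100111100010.
R = -1566 + (-538) = -2104; wraps to 1992 = 011111001000
R = −(1992) = -1992 = 100000111000
R = -1992 + (-591) = -2583; wraps to 1513 = 010111101001

1513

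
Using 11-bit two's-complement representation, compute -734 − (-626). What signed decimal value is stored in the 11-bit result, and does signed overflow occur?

-108; no overflow

-734 → 10100100010
-626 → 10110001110
Subtract via negate-and-add: invert 10110001110 + 1 = 01001110010 (i.e. 626).
  10100100010
+ 01001110010
= 11110010100
Result 11110010100: MSB = 1 → 1940 − 2048 = -108.
Addends (after negating the subtrahend) have opposite signs, so signed overflow cannot occur.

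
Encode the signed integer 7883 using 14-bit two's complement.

01111011001011

7883 is non-negative, so write it directly in 14 bits: 01111011001011.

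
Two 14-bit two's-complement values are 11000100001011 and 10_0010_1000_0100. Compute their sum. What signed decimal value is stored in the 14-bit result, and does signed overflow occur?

11000100001011 = -3829 (signed)
10_0010_1000_0100 → 10001010000100 = -7548 (signed)
  11000100001011
+ 10001010000100
= 01001110001111  (discard carry-out 1)
Result 01001110001111: MSB = 0 → value 5007.
Both addends are negative but the stored result is non-negative: signed overflow. The true value -3829 + (-7548) = -11377 lies outside [-8192, 8191].

5007; overflow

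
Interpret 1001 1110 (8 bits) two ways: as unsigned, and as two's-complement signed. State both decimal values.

unsigned = 158, signed = -98

Unsigned: 10011110 = 158.
Signed: MSB=1 → 158 − 256 = -98.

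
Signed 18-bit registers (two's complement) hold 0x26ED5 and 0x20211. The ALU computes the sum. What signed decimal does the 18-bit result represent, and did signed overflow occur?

0x26ED5 = 100110111011010101 = -102699 (signed)
0x20211 = 100000001000010001 = -130543 (signed)
  100110111011010101
+ 100000001000010001
= 000111000011100110  (discard carry-out 1)
Result 000111000011100110: MSB = 0 → value 28902.
Both addends are negative but the stored result is non-negative: signed overflow. The true value -102699 + (-130543) = -233242 lies outside [-131072, 131071].

28902; overflow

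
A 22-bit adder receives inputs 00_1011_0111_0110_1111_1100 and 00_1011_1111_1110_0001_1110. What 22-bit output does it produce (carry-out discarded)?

0101110111010100011010

  0010110111011011111100
+ 0010111111111000011110
= 0101110111010100011010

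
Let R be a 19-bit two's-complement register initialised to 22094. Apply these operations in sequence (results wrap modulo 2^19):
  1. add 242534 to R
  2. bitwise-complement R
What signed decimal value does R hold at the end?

Start: R = 22094 = 0000101011001001110.
R = 22094 + 242534 = 264628; wraps to -259660 = 1000000100110110100
R = NOT 1000000100110110100 = 0111111011001001011 = 259659

259659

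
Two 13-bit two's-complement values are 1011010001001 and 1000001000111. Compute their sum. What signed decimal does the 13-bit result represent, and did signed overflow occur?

1011010001001 = -2423 (signed)
1000001000111 = -4025 (signed)
  1011010001001
+ 1000001000111
= 0011011010000  (discard carry-out 1)
Result 0011011010000: MSB = 0 → value 1744.
Both addends are negative but the stored result is non-negative: signed overflow. The true value -2423 + (-4025) = -6448 lies outside [-4096, 4095].

1744; overflow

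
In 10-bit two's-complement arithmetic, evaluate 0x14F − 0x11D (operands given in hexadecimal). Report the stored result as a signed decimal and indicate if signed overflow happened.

0x14F = 0101001111 = 335 (signed)
0x11D = 0100011101 = 285 (signed)
Subtract via negate-and-add: invert 0100011101 + 1 = 1011100011 (i.e. -285).
  0101001111
+ 1011100011
= 0000110010  (discard carry-out 1)
Result 0000110010: MSB = 0 → value 50.
Addends (after negating the subtrahend) have opposite signs, so signed overflow cannot occur.

50; no overflow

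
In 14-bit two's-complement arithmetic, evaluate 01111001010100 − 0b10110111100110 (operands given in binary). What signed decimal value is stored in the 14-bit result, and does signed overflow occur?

-3986; overflow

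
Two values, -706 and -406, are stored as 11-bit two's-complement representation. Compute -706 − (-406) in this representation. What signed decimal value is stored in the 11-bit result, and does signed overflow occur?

-706 → 10100111110
-406 → 11001101010
Subtract via negate-and-add: invert 11001101010 + 1 = 00110010110 (i.e. 406).
  10100111110
+ 00110010110
= 11011010100
Result 11011010100: MSB = 1 → 1748 − 2048 = -300.
Addends (after negating the subtrahend) have opposite signs, so signed overflow cannot occur.

-300; no overflow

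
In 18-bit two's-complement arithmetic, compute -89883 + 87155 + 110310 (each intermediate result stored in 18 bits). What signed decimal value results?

-89883 + 87155 = -2728 (111111010101011000)
-2728 + 110310 = 107582 (011010010000111110)

107582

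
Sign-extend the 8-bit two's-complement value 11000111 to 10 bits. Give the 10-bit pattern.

1111000111

MSB of 11000111 is 1; replicate it into the new high bits.
11|11000111 → 1111000111 (still -57).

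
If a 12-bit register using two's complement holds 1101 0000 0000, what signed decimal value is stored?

MSB is 1, so the value is negative.
Unsigned reading: 3328. Subtract 2^12 = 4096: 3328 − 4096 = -768.

-768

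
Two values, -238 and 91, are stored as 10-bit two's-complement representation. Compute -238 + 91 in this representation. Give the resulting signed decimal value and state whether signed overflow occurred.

-147; no overflow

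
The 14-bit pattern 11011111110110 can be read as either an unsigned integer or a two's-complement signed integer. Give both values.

unsigned = 14326, signed = -2058

Unsigned: 11011111110110 = 14326.
Signed: MSB=1 → 14326 − 16384 = -2058.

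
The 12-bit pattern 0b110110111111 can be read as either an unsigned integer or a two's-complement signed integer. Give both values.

unsigned = 3519, signed = -577

Unsigned: 110110111111 = 3519.
Signed: MSB=1 → 3519 − 4096 = -577.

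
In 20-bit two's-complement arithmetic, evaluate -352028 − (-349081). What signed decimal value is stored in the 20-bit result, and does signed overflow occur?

-2947; no overflow

-352028 → 10101010000011100100
-349081 → 10101010110001100111
Subtract via negate-and-add: invert 10101010110001100111 + 1 = 01010101001110011001 (i.e. 349081).
  10101010000011100100
+ 01010101001110011001
= 11111111010001111101
Result 11111111010001111101: MSB = 1 → 1045629 − 1048576 = -2947.
Addends (after negating the subtrahend) have opposite signs, so signed overflow cannot occur.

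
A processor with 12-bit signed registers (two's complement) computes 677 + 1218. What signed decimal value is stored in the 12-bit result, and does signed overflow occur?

1895; no overflow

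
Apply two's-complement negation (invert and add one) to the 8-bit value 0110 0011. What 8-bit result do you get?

10011101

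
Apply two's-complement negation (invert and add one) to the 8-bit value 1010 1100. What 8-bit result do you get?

01010100

Invert: 01010011. Add 1: 01010100.
Check: 10101100 = -84, 01010100 = 84.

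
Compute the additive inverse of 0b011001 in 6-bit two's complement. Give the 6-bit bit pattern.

100111

Invert: 100110. Add 1: 100111.
Check: 011001 = 25, 100111 = -25.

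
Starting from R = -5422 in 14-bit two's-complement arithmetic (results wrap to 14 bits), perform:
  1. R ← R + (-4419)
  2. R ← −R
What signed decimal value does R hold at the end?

-6543

Start: R = -5422 = 10101011010010.
R = -5422 + (-4419) = -9841; wraps to 6543 = 01100110001111
R = −(6543) = -6543 = 10011001110001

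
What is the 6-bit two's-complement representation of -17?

101111

|-17| = 17 = 010001 in 6 bits.
Invert the bits: 101110. Add 1: 101111.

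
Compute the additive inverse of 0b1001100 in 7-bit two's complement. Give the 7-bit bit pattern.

0110100

Invert: 0110011. Add 1: 0110100.
Check: 1001100 = -52, 0110100 = 52.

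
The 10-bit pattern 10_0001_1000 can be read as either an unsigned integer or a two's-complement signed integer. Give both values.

unsigned = 536, signed = -488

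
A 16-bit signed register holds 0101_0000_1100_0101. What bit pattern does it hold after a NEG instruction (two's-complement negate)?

1010111100111011

Invert: 1010111100111010. Add 1: 1010111100111011.
Check: 0101000011000101 = 20677, 1010111100111011 = -20677.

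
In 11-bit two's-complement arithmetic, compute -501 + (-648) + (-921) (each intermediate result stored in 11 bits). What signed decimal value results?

-22

-501 + (-648) = -1149 → wraps to 899 (01110000011)
899 + (-921) = -22 (11111101010)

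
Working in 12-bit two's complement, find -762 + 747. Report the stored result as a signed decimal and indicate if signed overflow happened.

-15; no overflow

-762 → 110100000110
747 → 001011101011
  110100000110
+ 001011101011
= 111111110001
Result 111111110001: MSB = 1 → 4081 − 4096 = -15.
Addends have opposite signs, so signed overflow cannot occur.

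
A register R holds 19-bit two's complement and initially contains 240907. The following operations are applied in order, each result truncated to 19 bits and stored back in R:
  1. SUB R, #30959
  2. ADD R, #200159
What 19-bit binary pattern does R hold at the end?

1100100000111111011

Start: R = 240907 = 0111010110100001011.
R = 240907 − 30959 = 209948 = 0110011010000011100
R = 209948 + 200159 = 410107; wraps to -114181 = 1100100000111111011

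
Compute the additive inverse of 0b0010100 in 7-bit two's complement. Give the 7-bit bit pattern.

1101100

Invert: 1101011. Add 1: 1101100.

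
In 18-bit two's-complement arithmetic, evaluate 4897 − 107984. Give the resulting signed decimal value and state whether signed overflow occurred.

4897 → 000001001100100001
107984 → 011010010111010000
Subtract via negate-and-add: invert 011010010111010000 + 1 = 100101101000110000 (i.e. -107984).
  000001001100100001
+ 100101101000110000
= 100110110101010001
Result 100110110101010001: MSB = 1 → 159057 − 262144 = -103087.
Addends (after negating the subtrahend) have opposite signs, so signed overflow cannot occur.

-103087; no overflow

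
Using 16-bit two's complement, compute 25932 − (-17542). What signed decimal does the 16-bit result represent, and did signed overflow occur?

25932 → 0110010101001100
-17542 → 1011101101111010
Subtract via negate-and-add: invert 1011101101111010 + 1 = 0100010010000110 (i.e. 17542).
  0110010101001100
+ 0100010010000110
= 1010100111010010
Result 1010100111010010: MSB = 1 → 43474 − 65536 = -22062.
Both addends (after negating the subtrahend) are non-negative but the stored result is negative: signed overflow. The true value 25932 − (-17542) = 43474 lies outside [-32768, 32767].

-22062; overflow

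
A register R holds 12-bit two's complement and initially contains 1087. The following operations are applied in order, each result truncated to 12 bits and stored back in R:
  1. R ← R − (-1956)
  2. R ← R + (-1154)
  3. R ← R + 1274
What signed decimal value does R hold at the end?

-933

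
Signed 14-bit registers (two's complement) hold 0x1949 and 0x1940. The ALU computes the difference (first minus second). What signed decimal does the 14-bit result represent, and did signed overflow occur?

9; no overflow

0x1949 = 01100101001001 = 6473 (signed)
0x1940 = 01100101000000 = 6464 (signed)
Subtract via negate-and-add: invert 01100101000000 + 1 = 10011011000000 (i.e. -6464).
  01100101001001
+ 10011011000000
= 00000000001001  (discard carry-out 1)
Result 00000000001001: MSB = 0 → value 9.
Addends (after negating the subtrahend) have opposite signs, so signed overflow cannot occur.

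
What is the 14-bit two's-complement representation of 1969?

00011110110001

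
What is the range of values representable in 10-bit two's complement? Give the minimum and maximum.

Minimum: −2^9 = -512.
Maximum: 2^9 − 1 = 511.

min = -512, max = 511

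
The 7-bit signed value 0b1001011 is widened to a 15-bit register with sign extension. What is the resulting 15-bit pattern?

111111111001011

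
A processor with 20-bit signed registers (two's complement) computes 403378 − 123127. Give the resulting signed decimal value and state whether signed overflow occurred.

280251; no overflow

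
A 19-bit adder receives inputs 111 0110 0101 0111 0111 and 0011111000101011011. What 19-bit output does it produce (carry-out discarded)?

0010101011011010010

  1110110010101110111
+ 0011111000101011011
= 0010101011011010010  (discard carry-out 1)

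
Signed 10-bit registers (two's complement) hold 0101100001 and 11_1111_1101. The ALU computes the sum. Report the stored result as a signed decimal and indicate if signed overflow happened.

0101100001 = 353 (signed)
11_1111_1101 → 1111111101 = -3 (signed)
  0101100001
+ 1111111101
= 0101011110  (discard carry-out 1)
Result 0101011110: MSB = 0 → value 350.
Addends have opposite signs, so signed overflow cannot occur.

350; no overflow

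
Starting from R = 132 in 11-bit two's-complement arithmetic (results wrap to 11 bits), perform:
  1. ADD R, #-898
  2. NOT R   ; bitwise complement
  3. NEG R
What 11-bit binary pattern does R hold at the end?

Start: R = 132 = 00010000100.
R = 132 + (-898) = -766 = 10100000010
R = NOT 10100000010 = 01011111101 = 765
R = −(765) = -765 = 10100000011

10100000011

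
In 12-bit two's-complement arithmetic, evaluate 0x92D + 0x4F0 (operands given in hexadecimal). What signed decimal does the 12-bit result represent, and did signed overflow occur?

-483; no overflow

0x92D = 100100101101 = -1747 (signed)
0x4F0 = 010011110000 = 1264 (signed)
  100100101101
+ 010011110000
= 111000011101
Result 111000011101: MSB = 1 → 3613 − 4096 = -483.
Addends have opposite signs, so signed overflow cannot occur.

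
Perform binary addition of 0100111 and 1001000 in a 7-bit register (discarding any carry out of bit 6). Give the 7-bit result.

  0100111
+ 1001000
= 1101111

1101111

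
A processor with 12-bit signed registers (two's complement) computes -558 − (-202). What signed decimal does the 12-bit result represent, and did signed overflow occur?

-558 → 110111010010
-202 → 111100110110
Subtract via negate-and-add: invert 111100110110 + 1 = 000011001010 (i.e. 202).
  110111010010
+ 000011001010
= 111010011100
Result 111010011100: MSB = 1 → 3740 − 4096 = -356.
Addends (after negating the subtrahend) have opposite signs, so signed overflow cannot occur.

-356; no overflow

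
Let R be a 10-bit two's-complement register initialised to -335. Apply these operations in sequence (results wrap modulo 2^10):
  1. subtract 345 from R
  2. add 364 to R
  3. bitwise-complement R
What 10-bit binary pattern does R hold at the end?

0100111011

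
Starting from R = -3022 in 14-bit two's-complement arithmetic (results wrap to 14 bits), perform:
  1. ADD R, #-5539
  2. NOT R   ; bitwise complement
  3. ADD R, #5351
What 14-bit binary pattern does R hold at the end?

Start: R = -3022 = 11010000110010.
R = -3022 + (-5539) = -8561; wraps to 7823 = 01111010001111
R = NOT 01111010001111 = 10000101110000 = -7824
R = -7824 + 5351 = -2473 = 11011001010111

11011001010111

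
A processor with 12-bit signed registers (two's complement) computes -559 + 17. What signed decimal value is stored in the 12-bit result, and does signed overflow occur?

-542; no overflow

-559 → 110111010001
17 → 000000010001
  110111010001
+ 000000010001
= 110111100010
Result 110111100010: MSB = 1 → 3554 − 4096 = -542.
Addends have opposite signs, so signed overflow cannot occur.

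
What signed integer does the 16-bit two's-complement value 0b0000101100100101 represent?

2853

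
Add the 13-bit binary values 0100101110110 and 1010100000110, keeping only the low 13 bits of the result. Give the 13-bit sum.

  0100101110110
+ 1010100000110
= 1111001111100

1111001111100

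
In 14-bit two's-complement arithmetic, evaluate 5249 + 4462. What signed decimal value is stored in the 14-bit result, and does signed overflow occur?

-6673; overflow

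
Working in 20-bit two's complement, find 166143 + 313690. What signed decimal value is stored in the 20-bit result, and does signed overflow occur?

479833; no overflow

166143 → 00101000100011111111
313690 → 01001100100101011010
  00101000100011111111
+ 01001100100101011010
= 01110101001001011001
Result 01110101001001011001: MSB = 0 → value 479833.
Both addends are non-negative and so is the stored result: no signed overflow.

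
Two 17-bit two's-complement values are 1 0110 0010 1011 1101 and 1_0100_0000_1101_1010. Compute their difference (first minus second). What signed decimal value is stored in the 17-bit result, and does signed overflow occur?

1 0110 0010 1011 1101 → 10110001010111101 = -40259 (signed)
1_0100_0000_1101_1010 → 10100000011011010 = -48934 (signed)
Subtract via negate-and-add: invert 10100000011011010 + 1 = 01011111100100110 (i.e. 48934).
  10110001010111101
+ 01011111100100110
= 00010000111100011  (discard carry-out 1)
Result 00010000111100011: MSB = 0 → value 8675.
Addends (after negating the subtrahend) have opposite signs, so signed overflow cannot occur.

8675; no overflow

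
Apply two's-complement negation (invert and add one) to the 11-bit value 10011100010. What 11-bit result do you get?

01100011110

Invert: 01100011101. Add 1: 01100011110.
Check: 10011100010 = -798, 01100011110 = 798.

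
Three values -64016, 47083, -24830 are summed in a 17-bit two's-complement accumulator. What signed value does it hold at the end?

-64016 + 47083 = -16933 (11011110111011011)
-16933 + (-24830) = -41763 (10101110011011101)

-41763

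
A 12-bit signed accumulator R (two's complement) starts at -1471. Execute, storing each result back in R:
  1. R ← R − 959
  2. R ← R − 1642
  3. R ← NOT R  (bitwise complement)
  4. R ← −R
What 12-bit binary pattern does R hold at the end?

000000011001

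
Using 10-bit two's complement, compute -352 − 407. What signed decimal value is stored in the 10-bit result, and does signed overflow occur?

-352 → 1010100000
407 → 0110010111
Subtract via negate-and-add: invert 0110010111 + 1 = 1001101001 (i.e. -407).
  1010100000
+ 1001101001
= 0100001001  (discard carry-out 1)
Result 0100001001: MSB = 0 → value 265.
Both addends (after negating the subtrahend) are negative but the stored result is non-negative: signed overflow. The true value -352 − 407 = -759 lies outside [-512, 511].

265; overflow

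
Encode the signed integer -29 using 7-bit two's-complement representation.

|-29| = 29 = 0011101 in 7 bits.
Invert the bits: 1100010. Add 1: 1100011.
Check: 1100011 reads as 99 − 128 = -29.

1100011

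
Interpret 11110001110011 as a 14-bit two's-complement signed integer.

MSB is 1, so the value is negative.
Unsigned reading: 15475. Subtract 2^14 = 16384: 15475 − 16384 = -909.

-909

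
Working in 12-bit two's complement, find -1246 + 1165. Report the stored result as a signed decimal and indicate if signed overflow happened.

-1246 → 101100100010
1165 → 010010001101
  101100100010
+ 010010001101
= 111110101111
Result 111110101111: MSB = 1 → 4015 − 4096 = -81.
Addends have opposite signs, so signed overflow cannot occur.

-81; no overflow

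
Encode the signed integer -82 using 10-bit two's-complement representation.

|-82| = 82 = 0001010010 in 10 bits.
Invert the bits: 1110101101. Add 1: 1110101110.
Check: 1110101110 reads as 942 − 1024 = -82.

1110101110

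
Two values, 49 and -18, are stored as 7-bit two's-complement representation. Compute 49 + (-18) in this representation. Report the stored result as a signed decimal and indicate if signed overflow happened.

31; no overflow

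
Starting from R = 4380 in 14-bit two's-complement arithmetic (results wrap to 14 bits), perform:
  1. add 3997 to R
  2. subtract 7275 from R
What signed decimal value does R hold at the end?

1102

Start: R = 4380 = 01000100011100.
R = 4380 + 3997 = 8377; wraps to -8007 = 10000010111001
R = -8007 − 7275 = -15282; wraps to 1102 = 00010001001110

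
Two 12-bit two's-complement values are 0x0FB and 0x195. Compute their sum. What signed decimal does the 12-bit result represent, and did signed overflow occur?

0x0FB = 000011111011 = 251 (signed)
0x195 = 000110010101 = 405 (signed)
  000011111011
+ 000110010101
= 001010010000
Result 001010010000: MSB = 0 → value 656.
Both addends are non-negative and so is the stored result: no signed overflow.

656; no overflow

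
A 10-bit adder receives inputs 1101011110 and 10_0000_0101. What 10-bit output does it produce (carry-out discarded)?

0101100011

  1101011110
+ 1000000101
= 0101100011  (discard carry-out 1)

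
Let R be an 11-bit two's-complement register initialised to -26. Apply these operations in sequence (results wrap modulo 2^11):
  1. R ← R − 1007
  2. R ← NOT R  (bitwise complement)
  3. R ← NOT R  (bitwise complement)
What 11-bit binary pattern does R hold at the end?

Start: R = -26 = 11111100110.
R = -26 − 1007 = -1033; wraps to 1015 = 01111110111
R = NOT 01111110111 = 10000001000 = -1016
R = NOT 10000001000 = 01111110111 = 1015

01111110111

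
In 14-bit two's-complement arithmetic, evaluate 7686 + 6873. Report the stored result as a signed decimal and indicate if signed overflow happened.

-1825; overflow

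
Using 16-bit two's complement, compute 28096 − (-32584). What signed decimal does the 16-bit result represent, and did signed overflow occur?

28096 → 0110110111000000
-32584 → 1000000010111000
Subtract via negate-and-add: invert 1000000010111000 + 1 = 0111111101001000 (i.e. 32584).
  0110110111000000
+ 0111111101001000
= 1110110100001000
Result 1110110100001000: MSB = 1 → 60680 − 65536 = -4856.
Both addends (after negating the subtrahend) are non-negative but the stored result is negative: signed overflow. The true value 28096 − (-32584) = 60680 lies outside [-32768, 32767].

-4856; overflow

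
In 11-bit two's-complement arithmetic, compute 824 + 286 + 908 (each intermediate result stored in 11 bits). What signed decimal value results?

-30

824 + 286 = 1110 → wraps to -938 (10001010110)
-938 + 908 = -30 (11111100010)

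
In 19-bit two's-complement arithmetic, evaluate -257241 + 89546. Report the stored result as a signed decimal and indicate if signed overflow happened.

-167695; no overflow

-257241 → 1000001001100100111
89546 → 0010101110111001010
  1000001001100100111
+ 0010101110111001010
= 1010111000011110001
Result 1010111000011110001: MSB = 1 → 356593 − 524288 = -167695.
Addends have opposite signs, so signed overflow cannot occur.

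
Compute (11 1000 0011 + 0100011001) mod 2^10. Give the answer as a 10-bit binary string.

0010011100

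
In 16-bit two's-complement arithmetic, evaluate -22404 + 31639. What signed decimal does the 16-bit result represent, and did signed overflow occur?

-22404 → 1010100001111100
31639 → 0111101110010111
  1010100001111100
+ 0111101110010111
= 0010010000010011  (discard carry-out 1)
Result 0010010000010011: MSB = 0 → value 9235.
Addends have opposite signs, so signed overflow cannot occur.

9235; no overflow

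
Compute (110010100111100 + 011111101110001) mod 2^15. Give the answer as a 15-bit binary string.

010010010101101

  110010100111100
+ 011111101110001
= 010010010101101  (discard carry-out 1)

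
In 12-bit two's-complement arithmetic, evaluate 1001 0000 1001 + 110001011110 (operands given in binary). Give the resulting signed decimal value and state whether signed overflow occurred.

1383; overflow

1001 0000 1001 → 100100001001 = -1783 (signed)
110001011110 = -930 (signed)
  100100001001
+ 110001011110
= 010101100111  (discard carry-out 1)
Result 010101100111: MSB = 0 → value 1383.
Both addends are negative but the stored result is non-negative: signed overflow. The true value -1783 + (-930) = -2713 lies outside [-2048, 2047].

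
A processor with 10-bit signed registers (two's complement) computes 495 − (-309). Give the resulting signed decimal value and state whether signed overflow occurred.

-220; overflow

495 → 0111101111
-309 → 1011001011
Subtract via negate-and-add: invert 1011001011 + 1 = 0100110101 (i.e. 309).
  0111101111
+ 0100110101
= 1100100100
Result 1100100100: MSB = 1 → 804 − 1024 = -220.
Both addends (after negating the subtrahend) are non-negative but the stored result is negative: signed overflow. The true value 495 − (-309) = 804 lies outside [-512, 511].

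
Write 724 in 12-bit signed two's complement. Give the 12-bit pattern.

001011010100

724 is non-negative, so write it directly in 12 bits: 001011010100.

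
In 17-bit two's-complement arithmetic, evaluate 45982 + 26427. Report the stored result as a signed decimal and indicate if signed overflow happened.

45982 → 01011001110011110
26427 → 00110011100111011
  01011001110011110
+ 00110011100111011
= 10001101011011001
Result 10001101011011001: MSB = 1 → 72409 − 131072 = -58663.
Both addends are non-negative but the stored result is negative: signed overflow. The true value 45982 + 26427 = 72409 lies outside [-65536, 65535].

-58663; overflow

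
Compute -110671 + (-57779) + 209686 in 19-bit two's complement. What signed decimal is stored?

41236

-110671 + (-57779) = -168450 (1010110110111111110)
-168450 + 209686 = 41236 (0001010000100010100)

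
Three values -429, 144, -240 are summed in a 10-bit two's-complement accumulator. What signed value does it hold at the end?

-429 + 144 = -285 (1011100011)
-285 + (-240) = -525 → wraps to 499 (0111110011)

499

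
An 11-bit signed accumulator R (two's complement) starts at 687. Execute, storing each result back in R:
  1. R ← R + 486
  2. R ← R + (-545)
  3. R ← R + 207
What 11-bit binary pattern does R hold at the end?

01101000011

Start: R = 687 = 01010101111.
R = 687 + 486 = 1173; wraps to -875 = 10010010101
R = -875 + (-545) = -1420; wraps to 628 = 01001110100
R = 628 + 207 = 835 = 01101000011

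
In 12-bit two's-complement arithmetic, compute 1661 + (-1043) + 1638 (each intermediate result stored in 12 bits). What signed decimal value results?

-1840

1661 + (-1043) = 618 (001001101010)
618 + 1638 = 2256 → wraps to -1840 (100011010000)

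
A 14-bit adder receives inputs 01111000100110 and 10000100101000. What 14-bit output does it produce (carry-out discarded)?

  01111000100110
+ 10000100101000
= 11111101001110

11111101001110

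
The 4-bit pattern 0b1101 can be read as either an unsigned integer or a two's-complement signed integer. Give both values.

unsigned = 13, signed = -3

Unsigned: 1101 = 13.
Signed: MSB=1 → 13 − 16 = -3.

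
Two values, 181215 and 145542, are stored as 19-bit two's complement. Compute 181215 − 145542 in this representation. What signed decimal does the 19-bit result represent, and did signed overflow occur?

35673; no overflow

181215 → 0101100001111011111
145542 → 0100011100010000110
Subtract via negate-and-add: invert 0100011100010000110 + 1 = 1011100011101111010 (i.e. -145542).
  0101100001111011111
+ 1011100011101111010
= 0001000101101011001  (discard carry-out 1)
Result 0001000101101011001: MSB = 0 → value 35673.
Addends (after negating the subtrahend) have opposite signs, so signed overflow cannot occur.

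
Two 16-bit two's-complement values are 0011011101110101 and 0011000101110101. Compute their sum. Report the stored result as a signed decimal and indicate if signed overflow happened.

26858; no overflow

0011011101110101 = 14197 (signed)
0011000101110101 = 12661 (signed)
  0011011101110101
+ 0011000101110101
= 0110100011101010
Result 0110100011101010: MSB = 0 → value 26858.
Both addends are non-negative and so is the stored result: no signed overflow.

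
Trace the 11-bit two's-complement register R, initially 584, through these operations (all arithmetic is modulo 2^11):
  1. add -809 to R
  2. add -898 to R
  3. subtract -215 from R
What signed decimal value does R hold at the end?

Start: R = 584 = 01001001000.
R = 584 + (-809) = -225 = 11100011111
R = -225 + (-898) = -1123; wraps to 925 = 01110011101
R = 925 − (-215) = 1140; wraps to -908 = 10001110100

-908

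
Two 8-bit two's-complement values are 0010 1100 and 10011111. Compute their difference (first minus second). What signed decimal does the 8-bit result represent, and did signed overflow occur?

-115; overflow

0010 1100 → 00101100 = 44 (signed)
10011111 = -97 (signed)
Subtract via negate-and-add: invert 10011111 + 1 = 01100001 (i.e. 97).
  00101100
+ 01100001
= 10001101
Result 10001101: MSB = 1 → 141 − 256 = -115.
Both addends (after negating the subtrahend) are non-negative but the stored result is negative: signed overflow. The true value 44 − (-97) = 141 lies outside [-128, 127].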